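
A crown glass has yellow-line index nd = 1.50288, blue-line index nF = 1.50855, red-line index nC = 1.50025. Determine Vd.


Abbe number formula: Vd = (nd - 1) / (nF - nC)
  nd - 1 = 1.50288 - 1 = 0.50288
  nF - nC = 1.50855 - 1.50025 = 0.0083
  Vd = 0.50288 / 0.0083 = 60.59

60.59


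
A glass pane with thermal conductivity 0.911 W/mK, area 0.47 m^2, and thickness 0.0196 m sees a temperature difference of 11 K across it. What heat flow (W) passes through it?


Fourier's law: Q = k * A * dT / t
  Q = 0.911 * 0.47 * 11 / 0.0196
  Q = 4.70987 / 0.0196 = 240.3 W

240.3 W


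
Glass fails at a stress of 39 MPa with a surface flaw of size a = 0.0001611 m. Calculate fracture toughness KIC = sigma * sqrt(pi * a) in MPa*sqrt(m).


Fracture toughness: KIC = sigma * sqrt(pi * a)
  pi * a = pi * 0.0001611 = 0.000506111
  sqrt(pi * a) = 0.022497
  KIC = 39 * 0.022497 = 0.877 MPa*sqrt(m)

0.877 MPa*sqrt(m)


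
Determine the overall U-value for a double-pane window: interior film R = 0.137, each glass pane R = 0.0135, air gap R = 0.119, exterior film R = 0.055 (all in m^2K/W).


Total thermal resistance (series):
  R_total = R_in + R_glass + R_air + R_glass + R_out
  R_total = 0.137 + 0.0135 + 0.119 + 0.0135 + 0.055 = 0.338 m^2K/W
U-value = 1 / R_total = 1 / 0.338 = 2.959 W/m^2K

2.959 W/m^2K


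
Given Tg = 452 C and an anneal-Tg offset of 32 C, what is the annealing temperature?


The annealing temperature is Tg plus the offset:
  T_anneal = 452 + 32 = 484 C

484 C


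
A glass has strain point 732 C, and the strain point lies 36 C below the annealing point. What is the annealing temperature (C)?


T_anneal = T_strain + gap:
  T_anneal = 732 + 36 = 768 C

768 C


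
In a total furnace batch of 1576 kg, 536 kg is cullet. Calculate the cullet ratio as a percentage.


Cullet ratio = (cullet mass / total batch mass) * 100
  Ratio = 536 / 1576 * 100 = 34.01%

34.01%


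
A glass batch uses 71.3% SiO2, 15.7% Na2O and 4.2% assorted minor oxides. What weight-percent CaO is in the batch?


Pieces sum to 100%:
  CaO = 100 - (SiO2 + Na2O + others)
  CaO = 100 - (71.3 + 15.7 + 4.2) = 8.8%

8.8%


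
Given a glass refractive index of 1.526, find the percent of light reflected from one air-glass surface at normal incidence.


Fresnel reflectance at normal incidence:
  R = ((n - 1)/(n + 1))^2
  (n - 1)/(n + 1) = (1.526 - 1)/(1.526 + 1) = 0.208234
  R = 0.208234^2 = 0.0433614
  R(%) = 0.0433614 * 100 = 4.336%

4.336%


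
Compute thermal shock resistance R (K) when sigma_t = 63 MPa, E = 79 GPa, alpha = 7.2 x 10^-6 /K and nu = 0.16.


Thermal shock resistance: R = sigma * (1 - nu) / (E * alpha)
  Numerator = 63 * (1 - 0.16) = 52.92
  Denominator = 79 * 1000 * (7.2 x 10^-6) = 0.5688
  R = 52.92 / 0.5688 = 93.0 K

93.0 K


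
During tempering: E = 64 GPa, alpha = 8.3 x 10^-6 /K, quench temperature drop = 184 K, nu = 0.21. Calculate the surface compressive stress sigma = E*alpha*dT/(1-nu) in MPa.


Tempering stress: sigma = E * alpha * dT / (1 - nu)
  E (MPa) = 64 * 1000 = 64000
  Numerator = 64000 * (8.3 x 10^-6) * 184 = 97.7408
  Denominator = 1 - 0.21 = 0.79
  sigma = 97.7408 / 0.79 = 123.7 MPa

123.7 MPa


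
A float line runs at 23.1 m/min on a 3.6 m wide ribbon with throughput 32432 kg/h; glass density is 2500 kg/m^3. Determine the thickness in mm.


Ribbon cross-section from mass balance:
  Volume rate = throughput / density = 32432 / 2500 = 12.9728 m^3/h
  thickness = volume rate / (speed * 60 * width), i.e.
  thickness = throughput / (60 * speed * width * density) * 1000
  thickness = 32432 / (60 * 23.1 * 3.6 * 2500) * 1000 = 2.6 mm

2.6 mm


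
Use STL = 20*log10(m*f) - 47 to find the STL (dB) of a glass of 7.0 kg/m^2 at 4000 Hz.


Mass law: STL = 20 * log10(m * f) - 47
  m * f = 7.0 * 4000 = 28000
  log10(28000) = 4.44716
  STL = 20 * 4.44716 - 47 = 88.9432 - 47 = 41.9 dB

41.9 dB


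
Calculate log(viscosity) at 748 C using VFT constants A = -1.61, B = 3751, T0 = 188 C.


VFT equation: log(eta) = A + B / (T - T0)
  T - T0 = 748 - 188 = 560
  B / (T - T0) = 3751 / 560 = 6.698
  log(eta) = -1.61 + 6.698 = 5.088

5.088


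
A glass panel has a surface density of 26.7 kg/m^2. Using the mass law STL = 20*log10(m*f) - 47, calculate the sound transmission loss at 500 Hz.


Mass law: STL = 20 * log10(m * f) - 47
  m * f = 26.7 * 500 = 13350
  log10(13350) = 4.12548
  STL = 20 * 4.12548 - 47 = 82.5096 - 47 = 35.5 dB

35.5 dB


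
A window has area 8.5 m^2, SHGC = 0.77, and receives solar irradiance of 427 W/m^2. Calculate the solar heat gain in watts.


Solar heat gain: Q = Area * SHGC * Irradiance
  Q = 8.5 * 0.77 * 427 = 2794.7 W

2794.7 W


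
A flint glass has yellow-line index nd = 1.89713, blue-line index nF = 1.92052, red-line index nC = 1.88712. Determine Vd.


Abbe number formula: Vd = (nd - 1) / (nF - nC)
  nd - 1 = 1.89713 - 1 = 0.89713
  nF - nC = 1.92052 - 1.88712 = 0.0334
  Vd = 0.89713 / 0.0334 = 26.86

26.86


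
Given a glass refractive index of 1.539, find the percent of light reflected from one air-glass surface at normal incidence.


Fresnel reflectance at normal incidence:
  R = ((n - 1)/(n + 1))^2
  (n - 1)/(n + 1) = (1.539 - 1)/(1.539 + 1) = 0.212288
  R = 0.212288^2 = 0.0450662
  R(%) = 0.0450662 * 100 = 4.507%

4.507%


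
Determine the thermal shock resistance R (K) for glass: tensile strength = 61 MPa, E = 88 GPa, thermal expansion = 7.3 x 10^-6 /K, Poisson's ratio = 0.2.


Thermal shock resistance: R = sigma * (1 - nu) / (E * alpha)
  Numerator = 61 * (1 - 0.2) = 48.8
  Denominator = 88 * 1000 * (7.3 x 10^-6) = 0.6424
  R = 48.8 / 0.6424 = 76.0 K

76.0 K


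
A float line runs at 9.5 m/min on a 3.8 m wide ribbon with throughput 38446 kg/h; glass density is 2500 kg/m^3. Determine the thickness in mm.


Ribbon cross-section from mass balance:
  Volume rate = throughput / density = 38446 / 2500 = 15.3784 m^3/h
  thickness = volume rate / (speed * 60 * width), i.e.
  thickness = throughput / (60 * speed * width * density) * 1000
  thickness = 38446 / (60 * 9.5 * 3.8 * 2500) * 1000 = 7.1 mm

7.1 mm


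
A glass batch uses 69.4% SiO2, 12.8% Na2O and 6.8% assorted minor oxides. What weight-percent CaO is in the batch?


Pieces sum to 100%:
  CaO = 100 - (SiO2 + Na2O + others)
  CaO = 100 - (69.4 + 12.8 + 6.8) = 11.0%

11.0%


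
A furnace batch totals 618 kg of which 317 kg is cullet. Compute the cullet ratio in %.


Cullet ratio = (cullet mass / total batch mass) * 100
  Ratio = 317 / 618 * 100 = 51.29%

51.29%


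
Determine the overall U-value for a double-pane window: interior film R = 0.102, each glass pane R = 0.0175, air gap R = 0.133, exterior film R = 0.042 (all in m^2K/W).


Total thermal resistance (series):
  R_total = R_in + R_glass + R_air + R_glass + R_out
  R_total = 0.102 + 0.0175 + 0.133 + 0.0175 + 0.042 = 0.312 m^2K/W
U-value = 1 / R_total = 1 / 0.312 = 3.205 W/m^2K

3.205 W/m^2K


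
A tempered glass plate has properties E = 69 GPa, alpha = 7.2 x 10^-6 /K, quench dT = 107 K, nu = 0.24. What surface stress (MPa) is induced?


Tempering stress: sigma = E * alpha * dT / (1 - nu)
  E (MPa) = 69 * 1000 = 69000
  Numerator = 69000 * (7.2 x 10^-6) * 107 = 53.1576
  Denominator = 1 - 0.24 = 0.76
  sigma = 53.1576 / 0.76 = 69.9 MPa

69.9 MPa


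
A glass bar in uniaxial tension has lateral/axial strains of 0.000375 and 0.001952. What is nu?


Poisson's ratio: nu = lateral strain / axial strain
  nu = 0.000375 / 0.001952 = 0.1921

0.1921


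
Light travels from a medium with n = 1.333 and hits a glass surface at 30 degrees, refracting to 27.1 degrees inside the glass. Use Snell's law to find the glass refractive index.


Apply Snell's law: n1 * sin(theta1) = n2 * sin(theta2)
  n2 = n1 * sin(theta1) / sin(theta2)
  sin(30) = 0.5
  sin(27.1) = 0.455545
  n2 = 1.333 * 0.5 / 0.455545 = 1.4631

1.4631


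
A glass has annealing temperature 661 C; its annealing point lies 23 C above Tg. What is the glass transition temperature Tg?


Rearrange T_anneal = Tg + offset for Tg:
  Tg = T_anneal - offset = 661 - 23 = 638 C

638 C


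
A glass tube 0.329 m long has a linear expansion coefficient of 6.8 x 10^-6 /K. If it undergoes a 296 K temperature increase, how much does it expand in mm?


Thermal expansion formula: dL = alpha * L0 * dT
  dL = (6.8 x 10^-6) * 0.329 * 296 = 0.00066221 m
Convert to mm: 0.00066221 * 1000 = 0.6622 mm

0.6622 mm


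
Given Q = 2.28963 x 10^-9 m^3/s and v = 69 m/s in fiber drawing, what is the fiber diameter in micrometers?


Cross-sectional area from continuity:
  A = Q / v = 2.28963 x 10^-9 / 69 = 3.318304 x 10^-11 m^2
Diameter from circular cross-section:
  d = sqrt(4A / pi) * 10^6 (m -> um)
  d = sqrt(4 * 3.318304 x 10^-11 / pi) * 10^6 = 6.5 um

6.5 um


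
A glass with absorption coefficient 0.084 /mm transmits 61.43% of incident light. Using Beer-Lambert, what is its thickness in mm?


Rearrange T = exp(-alpha * thickness):
  thickness = -ln(T) / alpha
  T = 61.43/100 = 0.6143
  ln(T) = -0.48727
  -ln(T) = 0.48727
  thickness = 0.48727 / 0.084 = 5.8 mm

5.8 mm


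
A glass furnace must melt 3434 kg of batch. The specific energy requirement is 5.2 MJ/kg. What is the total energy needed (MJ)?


Total energy = mass * specific energy
  E = 3434 * 5.2 = 17856.8 MJ

17856.8 MJ


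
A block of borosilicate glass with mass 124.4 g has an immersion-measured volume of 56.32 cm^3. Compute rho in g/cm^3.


Use the definition of density:
  rho = mass / volume
  rho = 124.4 / 56.32 = 2.209 g/cm^3

2.209 g/cm^3


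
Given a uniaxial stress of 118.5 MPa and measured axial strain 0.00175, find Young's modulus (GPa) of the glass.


Young's modulus: E = stress / strain
  E = 118.5 MPa / 0.00175 = 67714.29 MPa
Convert to GPa: 67714.29 / 1000 = 67.71 GPa

67.71 GPa


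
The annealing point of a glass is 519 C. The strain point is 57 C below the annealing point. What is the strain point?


Strain point = annealing point - difference:
  T_strain = 519 - 57 = 462 C

462 C


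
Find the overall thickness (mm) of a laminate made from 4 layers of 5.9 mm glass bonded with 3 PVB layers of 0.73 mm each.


Total thickness = glass contribution + PVB contribution
  Glass: 4 * 5.9 = 23.6 mm
  PVB: 3 * 0.73 = 2.19 mm
  Total = 23.6 + 2.19 = 25.79 mm

25.79 mm


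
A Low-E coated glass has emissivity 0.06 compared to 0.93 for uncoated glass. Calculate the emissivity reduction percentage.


Percentage reduction = (1 - coated/uncoated) * 100
  Ratio = 0.06 / 0.93 = 0.0645
  Reduction = (1 - 0.0645) * 100 = 93.5%

93.5%


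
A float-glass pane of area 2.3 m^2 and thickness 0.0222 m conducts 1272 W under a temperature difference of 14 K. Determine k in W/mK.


Fourier's law rearranged: k = Q * t / (A * dT)
  Numerator = 1272 * 0.0222 = 28.2384
  Denominator = 2.3 * 14 = 32.2
  k = 28.2384 / 32.2 = 0.877 W/mK

0.877 W/mK


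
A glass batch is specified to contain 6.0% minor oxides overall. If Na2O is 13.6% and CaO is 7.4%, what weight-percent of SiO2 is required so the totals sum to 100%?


Known pieces sum to 100%:
  SiO2 = 100 - (others + Na2O + CaO)
  SiO2 = 100 - (6.0 + 13.6 + 7.4) = 73.0%

73.0%


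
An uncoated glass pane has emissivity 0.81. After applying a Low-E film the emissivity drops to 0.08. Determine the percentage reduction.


Percentage reduction = (1 - coated/uncoated) * 100
  Ratio = 0.08 / 0.81 = 0.0988
  Reduction = (1 - 0.0988) * 100 = 90.1%

90.1%


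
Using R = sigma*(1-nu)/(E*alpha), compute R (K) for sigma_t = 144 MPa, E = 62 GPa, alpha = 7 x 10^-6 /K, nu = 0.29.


Thermal shock resistance: R = sigma * (1 - nu) / (E * alpha)
  Numerator = 144 * (1 - 0.29) = 102.24
  Denominator = 62 * 1000 * (7 x 10^-6) = 0.434
  R = 102.24 / 0.434 = 235.6 K

235.6 K


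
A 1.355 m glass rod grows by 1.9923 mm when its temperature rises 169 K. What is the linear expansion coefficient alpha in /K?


Rearrange dL = alpha * L0 * dT for alpha:
  alpha = dL / (L0 * dT)
  alpha = (1.9923 / 1000) / (1.355 * 169) = 0.0000087 /K = 8.7 x 10^-6 /K

8.7 x 10^-6 /K


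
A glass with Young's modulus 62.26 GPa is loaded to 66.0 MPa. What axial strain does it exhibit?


Rearrange E = sigma / epsilon:
  epsilon = sigma / E
  E (MPa) = 62.26 * 1000 = 62260
  epsilon = 66.0 / 62260 = 0.00106

0.00106


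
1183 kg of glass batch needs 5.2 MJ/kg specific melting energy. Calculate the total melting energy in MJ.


Total energy = mass * specific energy
  E = 1183 * 5.2 = 6151.6 MJ

6151.6 MJ


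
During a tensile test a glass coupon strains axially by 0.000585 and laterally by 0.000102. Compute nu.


Poisson's ratio: nu = lateral strain / axial strain
  nu = 0.000102 / 0.000585 = 0.1744

0.1744


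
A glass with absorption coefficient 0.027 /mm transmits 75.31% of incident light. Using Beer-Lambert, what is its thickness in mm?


Rearrange T = exp(-alpha * thickness):
  thickness = -ln(T) / alpha
  T = 75.31/100 = 0.7531
  ln(T) = -0.28356
  -ln(T) = 0.28356
  thickness = 0.28356 / 0.027 = 10.5 mm

10.5 mm


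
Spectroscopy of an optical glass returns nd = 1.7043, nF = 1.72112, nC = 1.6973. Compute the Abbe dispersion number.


Abbe number formula: Vd = (nd - 1) / (nF - nC)
  nd - 1 = 1.7043 - 1 = 0.7043
  nF - nC = 1.72112 - 1.6973 = 0.02382
  Vd = 0.7043 / 0.02382 = 29.57

29.57


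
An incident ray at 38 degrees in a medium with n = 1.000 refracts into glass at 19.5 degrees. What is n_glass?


Apply Snell's law: n1 * sin(theta1) = n2 * sin(theta2)
  n2 = n1 * sin(theta1) / sin(theta2)
  sin(38) = 0.615661
  sin(19.5) = 0.333807
  n2 = 1.000 * 0.615661 / 0.333807 = 1.8444

1.8444


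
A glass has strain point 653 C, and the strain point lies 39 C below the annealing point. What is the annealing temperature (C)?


T_anneal = T_strain + gap:
  T_anneal = 653 + 39 = 692 C

692 C


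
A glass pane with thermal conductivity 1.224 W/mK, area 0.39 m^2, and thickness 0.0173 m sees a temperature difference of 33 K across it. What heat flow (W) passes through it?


Fourier's law: Q = k * A * dT / t
  Q = 1.224 * 0.39 * 33 / 0.0173
  Q = 15.75288 / 0.0173 = 910.6 W

910.6 W


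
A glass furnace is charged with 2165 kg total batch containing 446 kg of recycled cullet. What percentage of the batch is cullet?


Cullet ratio = (cullet mass / total batch mass) * 100
  Ratio = 446 / 2165 * 100 = 20.6%

20.6%


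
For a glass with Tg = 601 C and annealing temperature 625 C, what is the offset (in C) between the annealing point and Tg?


Offset = T_anneal - Tg:
  offset = 625 - 601 = 24 C

24 C


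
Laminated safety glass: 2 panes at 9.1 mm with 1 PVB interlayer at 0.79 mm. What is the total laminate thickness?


Total thickness = glass contribution + PVB contribution
  Glass: 2 * 9.1 = 18.2 mm
  PVB: 1 * 0.79 = 0.79 mm
  Total = 18.2 + 0.79 = 18.99 mm

18.99 mm


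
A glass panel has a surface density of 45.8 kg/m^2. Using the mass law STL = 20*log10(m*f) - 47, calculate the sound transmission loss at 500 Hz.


Mass law: STL = 20 * log10(m * f) - 47
  m * f = 45.8 * 500 = 22900
  log10(22900) = 4.35984
  STL = 20 * 4.35984 - 47 = 87.1968 - 47 = 40.2 dB

40.2 dB


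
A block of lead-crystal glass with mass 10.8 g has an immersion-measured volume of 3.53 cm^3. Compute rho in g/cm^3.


Use the definition of density:
  rho = mass / volume
  rho = 10.8 / 3.53 = 3.059 g/cm^3

3.059 g/cm^3


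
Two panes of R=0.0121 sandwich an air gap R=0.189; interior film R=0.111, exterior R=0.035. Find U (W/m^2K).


Total thermal resistance (series):
  R_total = R_in + R_glass + R_air + R_glass + R_out
  R_total = 0.111 + 0.0121 + 0.189 + 0.0121 + 0.035 = 0.3592 m^2K/W
U-value = 1 / R_total = 1 / 0.3592 = 2.784 W/m^2K

2.784 W/m^2K


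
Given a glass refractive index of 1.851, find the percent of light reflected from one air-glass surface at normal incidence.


Fresnel reflectance at normal incidence:
  R = ((n - 1)/(n + 1))^2
  (n - 1)/(n + 1) = (1.851 - 1)/(1.851 + 1) = 0.298492
  R = 0.298492^2 = 0.0890975
  R(%) = 0.0890975 * 100 = 8.91%

8.91%


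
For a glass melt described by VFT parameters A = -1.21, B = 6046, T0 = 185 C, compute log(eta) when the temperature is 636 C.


VFT equation: log(eta) = A + B / (T - T0)
  T - T0 = 636 - 185 = 451
  B / (T - T0) = 6046 / 451 = 13.406
  log(eta) = -1.21 + 13.406 = 12.196

12.196


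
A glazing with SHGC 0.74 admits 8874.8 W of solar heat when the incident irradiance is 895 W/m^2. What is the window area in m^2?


Rearrange Q = Area * SHGC * Irradiance:
  Area = Q / (SHGC * Irradiance)
  Area = 8874.8 / (0.74 * 895) = 13.4 m^2

13.4 m^2


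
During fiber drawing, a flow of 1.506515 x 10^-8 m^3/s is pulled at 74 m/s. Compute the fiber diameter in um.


Cross-sectional area from continuity:
  A = Q / v = 1.506515 x 10^-8 / 74 = 2.035831 x 10^-10 m^2
Diameter from circular cross-section:
  d = sqrt(4A / pi) * 10^6 (m -> um)
  d = sqrt(4 * 2.035831 x 10^-10 / pi) * 10^6 = 16.1 um

16.1 um


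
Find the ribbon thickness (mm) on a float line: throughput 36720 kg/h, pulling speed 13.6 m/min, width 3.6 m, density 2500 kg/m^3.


Ribbon cross-section from mass balance:
  Volume rate = throughput / density = 36720 / 2500 = 14.688 m^3/h
  thickness = volume rate / (speed * 60 * width), i.e.
  thickness = throughput / (60 * speed * width * density) * 1000
  thickness = 36720 / (60 * 13.6 * 3.6 * 2500) * 1000 = 5.0 mm

5.0 mm


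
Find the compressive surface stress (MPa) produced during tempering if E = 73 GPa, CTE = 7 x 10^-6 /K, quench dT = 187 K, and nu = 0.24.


Tempering stress: sigma = E * alpha * dT / (1 - nu)
  E (MPa) = 73 * 1000 = 73000
  Numerator = 73000 * (7 x 10^-6) * 187 = 95.557
  Denominator = 1 - 0.24 = 0.76
  sigma = 95.557 / 0.76 = 125.7 MPa

125.7 MPa


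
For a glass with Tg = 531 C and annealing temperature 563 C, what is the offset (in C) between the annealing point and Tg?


Offset = T_anneal - Tg:
  offset = 563 - 531 = 32 C

32 C


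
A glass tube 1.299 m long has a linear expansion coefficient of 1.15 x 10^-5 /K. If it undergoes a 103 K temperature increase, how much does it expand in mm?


Thermal expansion formula: dL = alpha * L0 * dT
  dL = (1.15 x 10^-5) * 1.299 * 103 = 0.00153867 m
Convert to mm: 0.00153867 * 1000 = 1.5387 mm

1.5387 mm


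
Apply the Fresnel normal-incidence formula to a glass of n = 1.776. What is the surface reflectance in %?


Fresnel reflectance at normal incidence:
  R = ((n - 1)/(n + 1))^2
  (n - 1)/(n + 1) = (1.776 - 1)/(1.776 + 1) = 0.279539
  R = 0.279539^2 = 0.0781421
  R(%) = 0.0781421 * 100 = 7.814%

7.814%


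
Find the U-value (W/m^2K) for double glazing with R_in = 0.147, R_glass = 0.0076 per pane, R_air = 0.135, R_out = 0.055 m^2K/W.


Total thermal resistance (series):
  R_total = R_in + R_glass + R_air + R_glass + R_out
  R_total = 0.147 + 0.0076 + 0.135 + 0.0076 + 0.055 = 0.3522 m^2K/W
U-value = 1 / R_total = 1 / 0.3522 = 2.839 W/m^2K

2.839 W/m^2K


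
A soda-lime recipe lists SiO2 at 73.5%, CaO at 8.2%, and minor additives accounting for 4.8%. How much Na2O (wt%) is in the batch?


Pieces sum to 100%:
  Na2O = 100 - (SiO2 + CaO + others)
  Na2O = 100 - (73.5 + 8.2 + 4.8) = 13.5%

13.5%


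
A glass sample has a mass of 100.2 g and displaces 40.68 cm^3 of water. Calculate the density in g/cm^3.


Use the definition of density:
  rho = mass / volume
  rho = 100.2 / 40.68 = 2.463 g/cm^3

2.463 g/cm^3


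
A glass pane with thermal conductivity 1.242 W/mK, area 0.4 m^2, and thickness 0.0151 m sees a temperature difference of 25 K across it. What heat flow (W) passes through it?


Fourier's law: Q = k * A * dT / t
  Q = 1.242 * 0.4 * 25 / 0.0151
  Q = 12.42 / 0.0151 = 822.5 W

822.5 W


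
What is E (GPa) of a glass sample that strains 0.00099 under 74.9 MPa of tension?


Young's modulus: E = stress / strain
  E = 74.9 MPa / 0.00099 = 75656.57 MPa
Convert to GPa: 75656.57 / 1000 = 75.66 GPa

75.66 GPa


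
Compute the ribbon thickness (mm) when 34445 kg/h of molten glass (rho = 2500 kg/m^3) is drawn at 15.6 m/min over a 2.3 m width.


Ribbon cross-section from mass balance:
  Volume rate = throughput / density = 34445 / 2500 = 13.778 m^3/h
  thickness = volume rate / (speed * 60 * width), i.e.
  thickness = throughput / (60 * speed * width * density) * 1000
  thickness = 34445 / (60 * 15.6 * 2.3 * 2500) * 1000 = 6.4 mm

6.4 mm


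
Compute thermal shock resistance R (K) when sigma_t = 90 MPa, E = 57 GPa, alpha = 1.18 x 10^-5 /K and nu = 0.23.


Thermal shock resistance: R = sigma * (1 - nu) / (E * alpha)
  Numerator = 90 * (1 - 0.23) = 69.3
  Denominator = 57 * 1000 * (1.18 x 10^-5) = 0.6726
  R = 69.3 / 0.6726 = 103.0 K

103.0 K


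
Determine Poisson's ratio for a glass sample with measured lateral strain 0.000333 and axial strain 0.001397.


Poisson's ratio: nu = lateral strain / axial strain
  nu = 0.000333 / 0.001397 = 0.2384

0.2384


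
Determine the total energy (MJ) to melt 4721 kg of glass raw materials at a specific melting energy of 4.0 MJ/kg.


Total energy = mass * specific energy
  E = 4721 * 4.0 = 18884 MJ

18884 MJ


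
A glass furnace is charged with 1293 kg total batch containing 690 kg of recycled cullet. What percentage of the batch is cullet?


Cullet ratio = (cullet mass / total batch mass) * 100
  Ratio = 690 / 1293 * 100 = 53.36%

53.36%


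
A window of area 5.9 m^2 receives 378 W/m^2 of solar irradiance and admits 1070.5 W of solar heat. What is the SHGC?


Rearrange Q = Area * SHGC * Irradiance:
  SHGC = Q / (Area * Irradiance)
  SHGC = 1070.5 / (5.9 * 378) = 0.48

0.48


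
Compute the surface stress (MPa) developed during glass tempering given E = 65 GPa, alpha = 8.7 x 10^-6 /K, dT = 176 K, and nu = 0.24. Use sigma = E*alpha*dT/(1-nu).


Tempering stress: sigma = E * alpha * dT / (1 - nu)
  E (MPa) = 65 * 1000 = 65000
  Numerator = 65000 * (8.7 x 10^-6) * 176 = 99.528
  Denominator = 1 - 0.24 = 0.76
  sigma = 99.528 / 0.76 = 131.0 MPa

131.0 MPa


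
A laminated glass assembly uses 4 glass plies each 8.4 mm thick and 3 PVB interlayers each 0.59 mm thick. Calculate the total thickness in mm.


Total thickness = glass contribution + PVB contribution
  Glass: 4 * 8.4 = 33.6 mm
  PVB: 3 * 0.59 = 1.77 mm
  Total = 33.6 + 1.77 = 35.37 mm

35.37 mm


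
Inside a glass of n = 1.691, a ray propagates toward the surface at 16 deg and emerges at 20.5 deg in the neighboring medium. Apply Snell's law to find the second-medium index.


Apply Snell's law: n1 * sin(theta1) = n2 * sin(theta2)
  n2 = n1 * sin(theta1) / sin(theta2)
  sin(16) = 0.275637
  sin(20.5) = 0.350207
  n2 = 1.691 * 0.275637 / 0.350207 = 1.3309

1.3309


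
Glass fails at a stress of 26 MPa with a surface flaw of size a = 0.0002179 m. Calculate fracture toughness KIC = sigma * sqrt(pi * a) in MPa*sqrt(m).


Fracture toughness: KIC = sigma * sqrt(pi * a)
  pi * a = pi * 0.0002179 = 0.000684553
  sqrt(pi * a) = 0.026164
  KIC = 26 * 0.026164 = 0.68 MPa*sqrt(m)

0.68 MPa*sqrt(m)


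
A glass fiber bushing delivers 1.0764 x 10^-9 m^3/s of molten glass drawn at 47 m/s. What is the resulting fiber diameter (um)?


Cross-sectional area from continuity:
  A = Q / v = 1.0764 x 10^-9 / 47 = 2.290213 x 10^-11 m^2
Diameter from circular cross-section:
  d = sqrt(4A / pi) * 10^6 (m -> um)
  d = sqrt(4 * 2.290213 x 10^-11 / pi) * 10^6 = 5.4 um

5.4 um


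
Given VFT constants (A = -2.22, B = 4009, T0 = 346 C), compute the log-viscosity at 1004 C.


VFT equation: log(eta) = A + B / (T - T0)
  T - T0 = 1004 - 346 = 658
  B / (T - T0) = 4009 / 658 = 6.093
  log(eta) = -2.22 + 6.093 = 3.873

3.873


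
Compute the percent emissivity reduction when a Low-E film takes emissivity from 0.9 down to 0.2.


Percentage reduction = (1 - coated/uncoated) * 100
  Ratio = 0.2 / 0.9 = 0.2222
  Reduction = (1 - 0.2222) * 100 = 77.8%

77.8%


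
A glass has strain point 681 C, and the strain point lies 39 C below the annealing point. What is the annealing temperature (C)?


T_anneal = T_strain + gap:
  T_anneal = 681 + 39 = 720 C

720 C


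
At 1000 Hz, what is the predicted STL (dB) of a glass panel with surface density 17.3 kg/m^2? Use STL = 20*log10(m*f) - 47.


Mass law: STL = 20 * log10(m * f) - 47
  m * f = 17.3 * 1000 = 17300
  log10(17300) = 4.23805
  STL = 20 * 4.23805 - 47 = 84.761 - 47 = 37.8 dB

37.8 dB


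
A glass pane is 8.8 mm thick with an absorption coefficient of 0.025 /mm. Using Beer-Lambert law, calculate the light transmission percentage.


Beer-Lambert law: T = exp(-alpha * thickness)
  exponent = -0.025 * 8.8 = -0.22
  T = exp(-0.22) = 0.8025
  Percentage = 0.8025 * 100 = 80.25%

80.25%


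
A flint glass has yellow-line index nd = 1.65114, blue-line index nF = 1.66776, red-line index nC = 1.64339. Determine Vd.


Abbe number formula: Vd = (nd - 1) / (nF - nC)
  nd - 1 = 1.65114 - 1 = 0.65114
  nF - nC = 1.66776 - 1.64339 = 0.02437
  Vd = 0.65114 / 0.02437 = 26.72

26.72


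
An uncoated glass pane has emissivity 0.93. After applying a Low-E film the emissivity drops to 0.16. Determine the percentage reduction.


Percentage reduction = (1 - coated/uncoated) * 100
  Ratio = 0.16 / 0.93 = 0.172
  Reduction = (1 - 0.172) * 100 = 82.8%

82.8%


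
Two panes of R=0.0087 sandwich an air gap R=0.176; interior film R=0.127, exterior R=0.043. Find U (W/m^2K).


Total thermal resistance (series):
  R_total = R_in + R_glass + R_air + R_glass + R_out
  R_total = 0.127 + 0.0087 + 0.176 + 0.0087 + 0.043 = 0.3634 m^2K/W
U-value = 1 / R_total = 1 / 0.3634 = 2.752 W/m^2K

2.752 W/m^2K


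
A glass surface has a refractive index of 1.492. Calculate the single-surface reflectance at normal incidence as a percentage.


Fresnel reflectance at normal incidence:
  R = ((n - 1)/(n + 1))^2
  (n - 1)/(n + 1) = (1.492 - 1)/(1.492 + 1) = 0.197432
  R = 0.197432^2 = 0.0389794
  R(%) = 0.0389794 * 100 = 3.898%

3.898%


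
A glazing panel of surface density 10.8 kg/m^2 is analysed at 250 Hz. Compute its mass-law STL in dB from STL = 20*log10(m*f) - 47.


Mass law: STL = 20 * log10(m * f) - 47
  m * f = 10.8 * 250 = 2700
  log10(2700) = 3.43136
  STL = 20 * 3.43136 - 47 = 68.6272 - 47 = 21.6 dB

21.6 dB


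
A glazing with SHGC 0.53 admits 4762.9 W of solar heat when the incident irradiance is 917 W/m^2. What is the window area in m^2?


Rearrange Q = Area * SHGC * Irradiance:
  Area = Q / (SHGC * Irradiance)
  Area = 4762.9 / (0.53 * 917) = 9.8 m^2

9.8 m^2


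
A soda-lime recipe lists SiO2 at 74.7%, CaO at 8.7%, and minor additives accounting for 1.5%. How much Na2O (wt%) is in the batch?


Pieces sum to 100%:
  Na2O = 100 - (SiO2 + CaO + others)
  Na2O = 100 - (74.7 + 8.7 + 1.5) = 15.1%

15.1%


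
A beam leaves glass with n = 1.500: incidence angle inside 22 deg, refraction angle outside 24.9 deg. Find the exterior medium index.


Apply Snell's law: n1 * sin(theta1) = n2 * sin(theta2)
  n2 = n1 * sin(theta1) / sin(theta2)
  sin(22) = 0.374607
  sin(24.9) = 0.421036
  n2 = 1.500 * 0.374607 / 0.421036 = 1.3346

1.3346


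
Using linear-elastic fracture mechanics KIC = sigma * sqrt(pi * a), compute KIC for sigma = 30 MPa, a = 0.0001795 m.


Fracture toughness: KIC = sigma * sqrt(pi * a)
  pi * a = pi * 0.0001795 = 0.000563916
  sqrt(pi * a) = 0.023747
  KIC = 30 * 0.023747 = 0.712 MPa*sqrt(m)

0.712 MPa*sqrt(m)


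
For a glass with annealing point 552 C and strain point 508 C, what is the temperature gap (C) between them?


Gap = T_anneal - T_strain:
  gap = 552 - 508 = 44 C

44 C


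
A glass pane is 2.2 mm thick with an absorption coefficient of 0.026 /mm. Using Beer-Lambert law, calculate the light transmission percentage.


Beer-Lambert law: T = exp(-alpha * thickness)
  exponent = -0.026 * 2.2 = -0.0572
  T = exp(-0.0572) = 0.9444
  Percentage = 0.9444 * 100 = 94.44%

94.44%


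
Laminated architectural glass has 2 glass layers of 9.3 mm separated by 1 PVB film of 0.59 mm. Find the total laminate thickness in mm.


Total thickness = glass contribution + PVB contribution
  Glass: 2 * 9.3 = 18.6 mm
  PVB: 1 * 0.59 = 0.59 mm
  Total = 18.6 + 0.59 = 19.19 mm

19.19 mm


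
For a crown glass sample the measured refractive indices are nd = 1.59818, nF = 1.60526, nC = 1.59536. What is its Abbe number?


Abbe number formula: Vd = (nd - 1) / (nF - nC)
  nd - 1 = 1.59818 - 1 = 0.59818
  nF - nC = 1.60526 - 1.59536 = 0.0099
  Vd = 0.59818 / 0.0099 = 60.42

60.42


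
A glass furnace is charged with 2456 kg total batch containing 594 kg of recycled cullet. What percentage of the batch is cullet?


Cullet ratio = (cullet mass / total batch mass) * 100
  Ratio = 594 / 2456 * 100 = 24.19%

24.19%


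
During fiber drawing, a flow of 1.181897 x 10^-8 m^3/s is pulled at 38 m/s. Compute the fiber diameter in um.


Cross-sectional area from continuity:
  A = Q / v = 1.181897 x 10^-8 / 38 = 3.110255 x 10^-10 m^2
Diameter from circular cross-section:
  d = sqrt(4A / pi) * 10^6 (m -> um)
  d = sqrt(4 * 3.110255 x 10^-10 / pi) * 10^6 = 19.9 um

19.9 um


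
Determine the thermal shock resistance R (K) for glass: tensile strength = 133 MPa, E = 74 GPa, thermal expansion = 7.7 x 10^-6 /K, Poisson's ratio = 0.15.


Thermal shock resistance: R = sigma * (1 - nu) / (E * alpha)
  Numerator = 133 * (1 - 0.15) = 113.05
  Denominator = 74 * 1000 * (7.7 x 10^-6) = 0.5698
  R = 113.05 / 0.5698 = 198.4 K

198.4 K


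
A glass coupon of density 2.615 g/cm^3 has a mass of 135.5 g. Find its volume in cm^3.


Rearrange rho = m / V:
  V = m / rho
  V = 135.5 / 2.615 = 51.816 cm^3

51.816 cm^3


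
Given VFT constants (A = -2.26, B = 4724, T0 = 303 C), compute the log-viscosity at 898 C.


VFT equation: log(eta) = A + B / (T - T0)
  T - T0 = 898 - 303 = 595
  B / (T - T0) = 4724 / 595 = 7.939
  log(eta) = -2.26 + 7.939 = 5.679

5.679


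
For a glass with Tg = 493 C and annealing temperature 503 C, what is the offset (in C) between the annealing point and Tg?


Offset = T_anneal - Tg:
  offset = 503 - 493 = 10 C

10 C


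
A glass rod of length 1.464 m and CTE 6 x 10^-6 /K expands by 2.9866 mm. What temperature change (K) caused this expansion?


Rearrange dL = alpha * L0 * dT for dT:
  dT = dL / (alpha * L0)
  dL (m) = 2.9866 / 1000 = 0.0029866
  dT = 0.0029866 / ((6 x 10^-6) * 1.464) = 340.0 K

340.0 K


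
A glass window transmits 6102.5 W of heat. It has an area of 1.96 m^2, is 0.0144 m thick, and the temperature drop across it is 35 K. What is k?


Fourier's law rearranged: k = Q * t / (A * dT)
  Numerator = 6102.5 * 0.0144 = 87.876
  Denominator = 1.96 * 35 = 68.6
  k = 87.876 / 68.6 = 1.281 W/mK

1.281 W/mK


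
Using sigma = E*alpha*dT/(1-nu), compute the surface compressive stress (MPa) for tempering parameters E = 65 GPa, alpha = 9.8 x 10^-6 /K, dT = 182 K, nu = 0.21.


Tempering stress: sigma = E * alpha * dT / (1 - nu)
  E (MPa) = 65 * 1000 = 65000
  Numerator = 65000 * (9.8 x 10^-6) * 182 = 115.934
  Denominator = 1 - 0.21 = 0.79
  sigma = 115.934 / 0.79 = 146.8 MPa

146.8 MPa


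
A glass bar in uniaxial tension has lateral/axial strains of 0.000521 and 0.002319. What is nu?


Poisson's ratio: nu = lateral strain / axial strain
  nu = 0.000521 / 0.002319 = 0.2247

0.2247


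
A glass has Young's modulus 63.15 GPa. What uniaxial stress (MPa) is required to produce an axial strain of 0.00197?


Rearrange E = sigma / epsilon:
  sigma = E * epsilon
  E (MPa) = 63.15 * 1000 = 63150
  sigma = 63150 * 0.00197 = 124.41 MPa

124.41 MPa


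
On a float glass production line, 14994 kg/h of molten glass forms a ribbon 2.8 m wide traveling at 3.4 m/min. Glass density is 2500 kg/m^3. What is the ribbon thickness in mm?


Ribbon cross-section from mass balance:
  Volume rate = throughput / density = 14994 / 2500 = 5.9976 m^3/h
  thickness = volume rate / (speed * 60 * width), i.e.
  thickness = throughput / (60 * speed * width * density) * 1000
  thickness = 14994 / (60 * 3.4 * 2.8 * 2500) * 1000 = 10.5 mm

10.5 mm


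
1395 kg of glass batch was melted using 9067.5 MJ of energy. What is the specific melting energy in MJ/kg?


Rearrange E = m * s for s:
  s = E / m
  s = 9067.5 / 1395 = 6.5 MJ/kg

6.5 MJ/kg


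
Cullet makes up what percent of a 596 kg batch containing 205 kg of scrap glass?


Cullet ratio = (cullet mass / total batch mass) * 100
  Ratio = 205 / 596 * 100 = 34.4%

34.4%


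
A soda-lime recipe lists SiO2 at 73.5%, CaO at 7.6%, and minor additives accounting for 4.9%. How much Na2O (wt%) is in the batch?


Pieces sum to 100%:
  Na2O = 100 - (SiO2 + CaO + others)
  Na2O = 100 - (73.5 + 7.6 + 4.9) = 14.0%

14.0%


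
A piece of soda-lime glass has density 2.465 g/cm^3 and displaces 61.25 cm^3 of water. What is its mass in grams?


Rearrange rho = m / V:
  m = rho * V
  m = 2.465 * 61.25 = 150.981 g

150.981 g


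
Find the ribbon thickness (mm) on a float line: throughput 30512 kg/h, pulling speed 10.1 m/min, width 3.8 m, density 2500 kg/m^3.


Ribbon cross-section from mass balance:
  Volume rate = throughput / density = 30512 / 2500 = 12.2048 m^3/h
  thickness = volume rate / (speed * 60 * width), i.e.
  thickness = throughput / (60 * speed * width * density) * 1000
  thickness = 30512 / (60 * 10.1 * 3.8 * 2500) * 1000 = 5.3 mm

5.3 mm


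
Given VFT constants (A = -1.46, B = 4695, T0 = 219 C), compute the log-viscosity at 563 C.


VFT equation: log(eta) = A + B / (T - T0)
  T - T0 = 563 - 219 = 344
  B / (T - T0) = 4695 / 344 = 13.648
  log(eta) = -1.46 + 13.648 = 12.188

12.188


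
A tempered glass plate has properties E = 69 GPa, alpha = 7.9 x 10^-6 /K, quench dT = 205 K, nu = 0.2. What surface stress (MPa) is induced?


Tempering stress: sigma = E * alpha * dT / (1 - nu)
  E (MPa) = 69 * 1000 = 69000
  Numerator = 69000 * (7.9 x 10^-6) * 205 = 111.7455
  Denominator = 1 - 0.2 = 0.8
  sigma = 111.7455 / 0.8 = 139.7 MPa

139.7 MPa


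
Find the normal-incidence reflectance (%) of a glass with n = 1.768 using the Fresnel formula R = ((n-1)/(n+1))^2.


Fresnel reflectance at normal incidence:
  R = ((n - 1)/(n + 1))^2
  (n - 1)/(n + 1) = (1.768 - 1)/(1.768 + 1) = 0.277457
  R = 0.277457^2 = 0.0769824
  R(%) = 0.0769824 * 100 = 7.698%

7.698%


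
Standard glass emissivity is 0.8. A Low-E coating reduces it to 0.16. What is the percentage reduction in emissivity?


Percentage reduction = (1 - coated/uncoated) * 100
  Ratio = 0.16 / 0.8 = 0.2
  Reduction = (1 - 0.2) * 100 = 80.0%

80.0%


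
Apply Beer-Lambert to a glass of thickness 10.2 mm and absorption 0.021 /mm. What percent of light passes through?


Beer-Lambert law: T = exp(-alpha * thickness)
  exponent = -0.021 * 10.2 = -0.2142
  T = exp(-0.2142) = 0.8072
  Percentage = 0.8072 * 100 = 80.72%

80.72%


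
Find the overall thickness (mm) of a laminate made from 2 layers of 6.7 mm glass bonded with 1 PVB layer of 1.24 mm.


Total thickness = glass contribution + PVB contribution
  Glass: 2 * 6.7 = 13.4 mm
  PVB: 1 * 1.24 = 1.24 mm
  Total = 13.4 + 1.24 = 14.64 mm

14.64 mm


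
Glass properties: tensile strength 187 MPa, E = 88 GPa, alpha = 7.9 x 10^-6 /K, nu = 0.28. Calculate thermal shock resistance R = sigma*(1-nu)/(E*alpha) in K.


Thermal shock resistance: R = sigma * (1 - nu) / (E * alpha)
  Numerator = 187 * (1 - 0.28) = 134.64
  Denominator = 88 * 1000 * (7.9 x 10^-6) = 0.6952
  R = 134.64 / 0.6952 = 193.7 K

193.7 K


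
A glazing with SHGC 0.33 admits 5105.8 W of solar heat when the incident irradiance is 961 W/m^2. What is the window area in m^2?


Rearrange Q = Area * SHGC * Irradiance:
  Area = Q / (SHGC * Irradiance)
  Area = 5105.8 / (0.33 * 961) = 16.1 m^2

16.1 m^2


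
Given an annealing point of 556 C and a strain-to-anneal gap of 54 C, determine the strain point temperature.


Strain point = annealing point - difference:
  T_strain = 556 - 54 = 502 C

502 C


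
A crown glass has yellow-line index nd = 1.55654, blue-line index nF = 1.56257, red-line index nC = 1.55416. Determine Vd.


Abbe number formula: Vd = (nd - 1) / (nF - nC)
  nd - 1 = 1.55654 - 1 = 0.55654
  nF - nC = 1.56257 - 1.55416 = 0.00841
  Vd = 0.55654 / 0.00841 = 66.18

66.18


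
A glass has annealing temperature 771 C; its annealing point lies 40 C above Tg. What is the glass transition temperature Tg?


Rearrange T_anneal = Tg + offset for Tg:
  Tg = T_anneal - offset = 771 - 40 = 731 C

731 C


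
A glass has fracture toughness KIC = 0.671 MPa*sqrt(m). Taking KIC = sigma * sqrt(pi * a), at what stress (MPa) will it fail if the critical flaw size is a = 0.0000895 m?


Rearrange KIC = sigma * sqrt(pi * a):
  sigma = KIC / sqrt(pi * a)
  sqrt(pi * 0.0000895) = 0.016768
  sigma = 0.671 / 0.016768 = 40.02 MPa

40.02 MPa


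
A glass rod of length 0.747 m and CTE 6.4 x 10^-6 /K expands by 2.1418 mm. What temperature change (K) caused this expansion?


Rearrange dL = alpha * L0 * dT for dT:
  dT = dL / (alpha * L0)
  dL (m) = 2.1418 / 1000 = 0.0021418
  dT = 0.0021418 / ((6.4 x 10^-6) * 0.747) = 448.0 K

448.0 K


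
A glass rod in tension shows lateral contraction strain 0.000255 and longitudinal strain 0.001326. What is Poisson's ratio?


Poisson's ratio: nu = lateral strain / axial strain
  nu = 0.000255 / 0.001326 = 0.1923

0.1923


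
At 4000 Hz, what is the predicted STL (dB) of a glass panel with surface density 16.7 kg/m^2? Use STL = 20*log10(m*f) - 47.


Mass law: STL = 20 * log10(m * f) - 47
  m * f = 16.7 * 4000 = 66800
  log10(66800) = 4.82478
  STL = 20 * 4.82478 - 47 = 96.4956 - 47 = 49.5 dB

49.5 dB


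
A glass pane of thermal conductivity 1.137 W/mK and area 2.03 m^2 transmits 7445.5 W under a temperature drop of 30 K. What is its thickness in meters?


Fourier's law: t = k * A * dT / Q
  t = 1.137 * 2.03 * 30 / 7445.5
  t = 69.2433 / 7445.5 = 0.0093 m

0.0093 m


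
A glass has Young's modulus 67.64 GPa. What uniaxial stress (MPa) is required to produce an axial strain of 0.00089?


Rearrange E = sigma / epsilon:
  sigma = E * epsilon
  E (MPa) = 67.64 * 1000 = 67640
  sigma = 67640 * 0.00089 = 60.2 MPa

60.2 MPa


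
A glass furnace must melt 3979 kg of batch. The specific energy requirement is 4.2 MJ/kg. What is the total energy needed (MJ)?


Total energy = mass * specific energy
  E = 3979 * 4.2 = 16711.8 MJ

16711.8 MJ


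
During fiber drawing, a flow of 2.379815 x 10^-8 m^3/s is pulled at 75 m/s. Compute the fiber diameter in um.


Cross-sectional area from continuity:
  A = Q / v = 2.379815 x 10^-8 / 75 = 3.173087 x 10^-10 m^2
Diameter from circular cross-section:
  d = sqrt(4A / pi) * 10^6 (m -> um)
  d = sqrt(4 * 3.173087 x 10^-10 / pi) * 10^6 = 20.1 um

20.1 um


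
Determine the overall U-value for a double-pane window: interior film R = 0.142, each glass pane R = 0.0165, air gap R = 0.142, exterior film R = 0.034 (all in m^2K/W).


Total thermal resistance (series):
  R_total = R_in + R_glass + R_air + R_glass + R_out
  R_total = 0.142 + 0.0165 + 0.142 + 0.0165 + 0.034 = 0.351 m^2K/W
U-value = 1 / R_total = 1 / 0.351 = 2.849 W/m^2K

2.849 W/m^2K


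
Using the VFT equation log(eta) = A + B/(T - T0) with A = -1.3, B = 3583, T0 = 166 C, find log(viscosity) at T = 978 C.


VFT equation: log(eta) = A + B / (T - T0)
  T - T0 = 978 - 166 = 812
  B / (T - T0) = 3583 / 812 = 4.413
  log(eta) = -1.3 + 4.413 = 3.113

3.113


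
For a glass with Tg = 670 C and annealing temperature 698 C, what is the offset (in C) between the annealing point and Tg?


Offset = T_anneal - Tg:
  offset = 698 - 670 = 28 C

28 C


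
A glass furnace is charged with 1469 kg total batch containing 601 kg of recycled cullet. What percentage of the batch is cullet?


Cullet ratio = (cullet mass / total batch mass) * 100
  Ratio = 601 / 1469 * 100 = 40.91%

40.91%


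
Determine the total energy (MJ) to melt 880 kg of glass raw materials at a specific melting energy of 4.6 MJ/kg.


Total energy = mass * specific energy
  E = 880 * 4.6 = 4048 MJ

4048 MJ
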